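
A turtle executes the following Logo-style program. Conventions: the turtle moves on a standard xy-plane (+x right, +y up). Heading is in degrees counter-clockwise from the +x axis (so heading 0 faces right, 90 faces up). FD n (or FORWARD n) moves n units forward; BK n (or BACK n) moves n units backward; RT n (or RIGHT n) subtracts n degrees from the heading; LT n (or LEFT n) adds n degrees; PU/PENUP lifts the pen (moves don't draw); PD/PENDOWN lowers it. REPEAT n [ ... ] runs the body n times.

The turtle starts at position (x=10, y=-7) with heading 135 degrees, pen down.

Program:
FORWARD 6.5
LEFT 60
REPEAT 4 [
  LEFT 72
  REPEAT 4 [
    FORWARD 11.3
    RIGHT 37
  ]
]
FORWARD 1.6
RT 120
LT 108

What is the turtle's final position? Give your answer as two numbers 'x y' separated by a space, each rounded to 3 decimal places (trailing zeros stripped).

Executing turtle program step by step:
Start: pos=(10,-7), heading=135, pen down
FD 6.5: (10,-7) -> (5.404,-2.404) [heading=135, draw]
LT 60: heading 135 -> 195
REPEAT 4 [
  -- iteration 1/4 --
  LT 72: heading 195 -> 267
  REPEAT 4 [
    -- iteration 1/4 --
    FD 11.3: (5.404,-2.404) -> (4.812,-13.688) [heading=267, draw]
    RT 37: heading 267 -> 230
    -- iteration 2/4 --
    FD 11.3: (4.812,-13.688) -> (-2.451,-22.345) [heading=230, draw]
    RT 37: heading 230 -> 193
    -- iteration 3/4 --
    FD 11.3: (-2.451,-22.345) -> (-13.461,-24.887) [heading=193, draw]
    RT 37: heading 193 -> 156
    -- iteration 4/4 --
    FD 11.3: (-13.461,-24.887) -> (-23.785,-20.29) [heading=156, draw]
    RT 37: heading 156 -> 119
  ]
  -- iteration 2/4 --
  LT 72: heading 119 -> 191
  REPEAT 4 [
    -- iteration 1/4 --
    FD 11.3: (-23.785,-20.29) -> (-34.877,-22.447) [heading=191, draw]
    RT 37: heading 191 -> 154
    -- iteration 2/4 --
    FD 11.3: (-34.877,-22.447) -> (-45.033,-17.493) [heading=154, draw]
    RT 37: heading 154 -> 117
    -- iteration 3/4 --
    FD 11.3: (-45.033,-17.493) -> (-50.163,-7.425) [heading=117, draw]
    RT 37: heading 117 -> 80
    -- iteration 4/4 --
    FD 11.3: (-50.163,-7.425) -> (-48.201,3.704) [heading=80, draw]
    RT 37: heading 80 -> 43
  ]
  -- iteration 3/4 --
  LT 72: heading 43 -> 115
  REPEAT 4 [
    -- iteration 1/4 --
    FD 11.3: (-48.201,3.704) -> (-52.977,13.945) [heading=115, draw]
    RT 37: heading 115 -> 78
    -- iteration 2/4 --
    FD 11.3: (-52.977,13.945) -> (-50.627,24.998) [heading=78, draw]
    RT 37: heading 78 -> 41
    -- iteration 3/4 --
    FD 11.3: (-50.627,24.998) -> (-42.099,32.412) [heading=41, draw]
    RT 37: heading 41 -> 4
    -- iteration 4/4 --
    FD 11.3: (-42.099,32.412) -> (-30.827,33.2) [heading=4, draw]
    RT 37: heading 4 -> 327
  ]
  -- iteration 4/4 --
  LT 72: heading 327 -> 39
  REPEAT 4 [
    -- iteration 1/4 --
    FD 11.3: (-30.827,33.2) -> (-22.045,40.311) [heading=39, draw]
    RT 37: heading 39 -> 2
    -- iteration 2/4 --
    FD 11.3: (-22.045,40.311) -> (-10.752,40.705) [heading=2, draw]
    RT 37: heading 2 -> 325
    -- iteration 3/4 --
    FD 11.3: (-10.752,40.705) -> (-1.495,34.224) [heading=325, draw]
    RT 37: heading 325 -> 288
    -- iteration 4/4 --
    FD 11.3: (-1.495,34.224) -> (1.997,23.477) [heading=288, draw]
    RT 37: heading 288 -> 251
  ]
]
FD 1.6: (1.997,23.477) -> (1.476,21.964) [heading=251, draw]
RT 120: heading 251 -> 131
LT 108: heading 131 -> 239
Final: pos=(1.476,21.964), heading=239, 18 segment(s) drawn

Answer: 1.476 21.964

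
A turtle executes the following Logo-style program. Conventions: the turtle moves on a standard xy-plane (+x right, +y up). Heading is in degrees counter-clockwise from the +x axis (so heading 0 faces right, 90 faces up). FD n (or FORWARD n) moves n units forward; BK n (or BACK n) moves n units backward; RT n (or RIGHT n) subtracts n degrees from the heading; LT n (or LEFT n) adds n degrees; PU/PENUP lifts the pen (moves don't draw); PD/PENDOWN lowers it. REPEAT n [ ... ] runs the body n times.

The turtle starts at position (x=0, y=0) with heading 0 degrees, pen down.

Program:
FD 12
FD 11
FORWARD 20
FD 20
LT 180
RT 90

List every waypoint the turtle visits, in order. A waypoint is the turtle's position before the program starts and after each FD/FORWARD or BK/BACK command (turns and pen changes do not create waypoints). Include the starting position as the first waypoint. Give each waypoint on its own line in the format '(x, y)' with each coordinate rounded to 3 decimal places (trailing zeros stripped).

Answer: (0, 0)
(12, 0)
(23, 0)
(43, 0)
(63, 0)

Derivation:
Executing turtle program step by step:
Start: pos=(0,0), heading=0, pen down
FD 12: (0,0) -> (12,0) [heading=0, draw]
FD 11: (12,0) -> (23,0) [heading=0, draw]
FD 20: (23,0) -> (43,0) [heading=0, draw]
FD 20: (43,0) -> (63,0) [heading=0, draw]
LT 180: heading 0 -> 180
RT 90: heading 180 -> 90
Final: pos=(63,0), heading=90, 4 segment(s) drawn
Waypoints (5 total):
(0, 0)
(12, 0)
(23, 0)
(43, 0)
(63, 0)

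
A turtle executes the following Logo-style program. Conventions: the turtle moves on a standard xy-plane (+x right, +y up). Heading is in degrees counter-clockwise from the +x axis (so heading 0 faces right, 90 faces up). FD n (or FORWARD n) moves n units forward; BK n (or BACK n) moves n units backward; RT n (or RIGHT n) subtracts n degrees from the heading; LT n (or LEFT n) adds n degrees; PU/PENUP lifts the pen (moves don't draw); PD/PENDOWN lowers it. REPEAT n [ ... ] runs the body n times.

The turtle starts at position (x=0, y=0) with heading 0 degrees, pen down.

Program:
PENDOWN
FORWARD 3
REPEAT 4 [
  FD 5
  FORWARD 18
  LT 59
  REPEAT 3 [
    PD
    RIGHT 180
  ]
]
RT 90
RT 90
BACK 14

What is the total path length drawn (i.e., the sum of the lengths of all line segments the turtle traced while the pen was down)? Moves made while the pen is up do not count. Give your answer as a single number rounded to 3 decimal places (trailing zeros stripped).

Executing turtle program step by step:
Start: pos=(0,0), heading=0, pen down
PD: pen down
FD 3: (0,0) -> (3,0) [heading=0, draw]
REPEAT 4 [
  -- iteration 1/4 --
  FD 5: (3,0) -> (8,0) [heading=0, draw]
  FD 18: (8,0) -> (26,0) [heading=0, draw]
  LT 59: heading 0 -> 59
  REPEAT 3 [
    -- iteration 1/3 --
    PD: pen down
    RT 180: heading 59 -> 239
    -- iteration 2/3 --
    PD: pen down
    RT 180: heading 239 -> 59
    -- iteration 3/3 --
    PD: pen down
    RT 180: heading 59 -> 239
  ]
  -- iteration 2/4 --
  FD 5: (26,0) -> (23.425,-4.286) [heading=239, draw]
  FD 18: (23.425,-4.286) -> (14.154,-19.715) [heading=239, draw]
  LT 59: heading 239 -> 298
  REPEAT 3 [
    -- iteration 1/3 --
    PD: pen down
    RT 180: heading 298 -> 118
    -- iteration 2/3 --
    PD: pen down
    RT 180: heading 118 -> 298
    -- iteration 3/3 --
    PD: pen down
    RT 180: heading 298 -> 118
  ]
  -- iteration 3/4 --
  FD 5: (14.154,-19.715) -> (11.807,-15.3) [heading=118, draw]
  FD 18: (11.807,-15.3) -> (3.356,0.593) [heading=118, draw]
  LT 59: heading 118 -> 177
  REPEAT 3 [
    -- iteration 1/3 --
    PD: pen down
    RT 180: heading 177 -> 357
    -- iteration 2/3 --
    PD: pen down
    RT 180: heading 357 -> 177
    -- iteration 3/3 --
    PD: pen down
    RT 180: heading 177 -> 357
  ]
  -- iteration 4/4 --
  FD 5: (3.356,0.593) -> (8.349,0.331) [heading=357, draw]
  FD 18: (8.349,0.331) -> (26.325,-0.611) [heading=357, draw]
  LT 59: heading 357 -> 56
  REPEAT 3 [
    -- iteration 1/3 --
    PD: pen down
    RT 180: heading 56 -> 236
    -- iteration 2/3 --
    PD: pen down
    RT 180: heading 236 -> 56
    -- iteration 3/3 --
    PD: pen down
    RT 180: heading 56 -> 236
  ]
]
RT 90: heading 236 -> 146
RT 90: heading 146 -> 56
BK 14: (26.325,-0.611) -> (18.496,-12.217) [heading=56, draw]
Final: pos=(18.496,-12.217), heading=56, 10 segment(s) drawn

Segment lengths:
  seg 1: (0,0) -> (3,0), length = 3
  seg 2: (3,0) -> (8,0), length = 5
  seg 3: (8,0) -> (26,0), length = 18
  seg 4: (26,0) -> (23.425,-4.286), length = 5
  seg 5: (23.425,-4.286) -> (14.154,-19.715), length = 18
  seg 6: (14.154,-19.715) -> (11.807,-15.3), length = 5
  seg 7: (11.807,-15.3) -> (3.356,0.593), length = 18
  seg 8: (3.356,0.593) -> (8.349,0.331), length = 5
  seg 9: (8.349,0.331) -> (26.325,-0.611), length = 18
  seg 10: (26.325,-0.611) -> (18.496,-12.217), length = 14
Total = 109

Answer: 109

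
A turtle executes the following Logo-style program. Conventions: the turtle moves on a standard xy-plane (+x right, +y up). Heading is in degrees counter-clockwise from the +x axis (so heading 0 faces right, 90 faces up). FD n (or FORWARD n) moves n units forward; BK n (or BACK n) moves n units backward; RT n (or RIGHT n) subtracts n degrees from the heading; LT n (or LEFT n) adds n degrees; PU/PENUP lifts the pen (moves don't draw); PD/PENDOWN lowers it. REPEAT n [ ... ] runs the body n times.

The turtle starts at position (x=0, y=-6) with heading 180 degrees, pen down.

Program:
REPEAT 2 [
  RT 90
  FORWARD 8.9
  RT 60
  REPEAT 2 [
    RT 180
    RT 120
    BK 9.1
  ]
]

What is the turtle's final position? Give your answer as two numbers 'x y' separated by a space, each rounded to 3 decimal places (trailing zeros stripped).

Answer: 12.331 -18.804

Derivation:
Executing turtle program step by step:
Start: pos=(0,-6), heading=180, pen down
REPEAT 2 [
  -- iteration 1/2 --
  RT 90: heading 180 -> 90
  FD 8.9: (0,-6) -> (0,2.9) [heading=90, draw]
  RT 60: heading 90 -> 30
  REPEAT 2 [
    -- iteration 1/2 --
    RT 180: heading 30 -> 210
    RT 120: heading 210 -> 90
    BK 9.1: (0,2.9) -> (0,-6.2) [heading=90, draw]
    -- iteration 2/2 --
    RT 180: heading 90 -> 270
    RT 120: heading 270 -> 150
    BK 9.1: (0,-6.2) -> (7.881,-10.75) [heading=150, draw]
  ]
  -- iteration 2/2 --
  RT 90: heading 150 -> 60
  FD 8.9: (7.881,-10.75) -> (12.331,-3.042) [heading=60, draw]
  RT 60: heading 60 -> 0
  REPEAT 2 [
    -- iteration 1/2 --
    RT 180: heading 0 -> 180
    RT 120: heading 180 -> 60
    BK 9.1: (12.331,-3.042) -> (7.781,-10.923) [heading=60, draw]
    -- iteration 2/2 --
    RT 180: heading 60 -> 240
    RT 120: heading 240 -> 120
    BK 9.1: (7.781,-10.923) -> (12.331,-18.804) [heading=120, draw]
  ]
]
Final: pos=(12.331,-18.804), heading=120, 6 segment(s) drawn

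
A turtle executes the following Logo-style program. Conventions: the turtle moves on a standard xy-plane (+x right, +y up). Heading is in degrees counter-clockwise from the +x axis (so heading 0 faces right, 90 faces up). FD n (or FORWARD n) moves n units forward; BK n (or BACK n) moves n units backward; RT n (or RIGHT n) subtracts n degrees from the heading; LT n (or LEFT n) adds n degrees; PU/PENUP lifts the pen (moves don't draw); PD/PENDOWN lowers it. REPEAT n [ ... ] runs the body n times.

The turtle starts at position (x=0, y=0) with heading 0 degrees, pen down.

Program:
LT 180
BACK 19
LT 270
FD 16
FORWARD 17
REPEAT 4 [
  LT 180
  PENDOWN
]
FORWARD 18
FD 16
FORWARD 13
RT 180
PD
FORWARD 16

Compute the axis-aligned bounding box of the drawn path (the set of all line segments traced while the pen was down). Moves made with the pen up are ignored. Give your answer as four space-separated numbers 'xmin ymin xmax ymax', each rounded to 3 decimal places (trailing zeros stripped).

Executing turtle program step by step:
Start: pos=(0,0), heading=0, pen down
LT 180: heading 0 -> 180
BK 19: (0,0) -> (19,0) [heading=180, draw]
LT 270: heading 180 -> 90
FD 16: (19,0) -> (19,16) [heading=90, draw]
FD 17: (19,16) -> (19,33) [heading=90, draw]
REPEAT 4 [
  -- iteration 1/4 --
  LT 180: heading 90 -> 270
  PD: pen down
  -- iteration 2/4 --
  LT 180: heading 270 -> 90
  PD: pen down
  -- iteration 3/4 --
  LT 180: heading 90 -> 270
  PD: pen down
  -- iteration 4/4 --
  LT 180: heading 270 -> 90
  PD: pen down
]
FD 18: (19,33) -> (19,51) [heading=90, draw]
FD 16: (19,51) -> (19,67) [heading=90, draw]
FD 13: (19,67) -> (19,80) [heading=90, draw]
RT 180: heading 90 -> 270
PD: pen down
FD 16: (19,80) -> (19,64) [heading=270, draw]
Final: pos=(19,64), heading=270, 7 segment(s) drawn

Segment endpoints: x in {0, 19, 19, 19, 19, 19, 19, 19}, y in {0, 0, 16, 33, 51, 64, 67, 80}
xmin=0, ymin=0, xmax=19, ymax=80

Answer: 0 0 19 80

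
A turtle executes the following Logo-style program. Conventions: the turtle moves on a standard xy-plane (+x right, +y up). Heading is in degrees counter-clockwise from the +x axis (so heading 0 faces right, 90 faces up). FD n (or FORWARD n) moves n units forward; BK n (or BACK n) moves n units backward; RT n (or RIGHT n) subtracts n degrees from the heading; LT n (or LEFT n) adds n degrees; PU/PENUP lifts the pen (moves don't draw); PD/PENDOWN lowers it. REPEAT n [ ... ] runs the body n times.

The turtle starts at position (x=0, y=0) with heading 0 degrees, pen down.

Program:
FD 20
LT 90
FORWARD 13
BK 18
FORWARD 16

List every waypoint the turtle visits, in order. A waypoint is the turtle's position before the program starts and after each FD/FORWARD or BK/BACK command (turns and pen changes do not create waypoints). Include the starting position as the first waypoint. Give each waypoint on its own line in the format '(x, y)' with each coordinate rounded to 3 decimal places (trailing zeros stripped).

Executing turtle program step by step:
Start: pos=(0,0), heading=0, pen down
FD 20: (0,0) -> (20,0) [heading=0, draw]
LT 90: heading 0 -> 90
FD 13: (20,0) -> (20,13) [heading=90, draw]
BK 18: (20,13) -> (20,-5) [heading=90, draw]
FD 16: (20,-5) -> (20,11) [heading=90, draw]
Final: pos=(20,11), heading=90, 4 segment(s) drawn
Waypoints (5 total):
(0, 0)
(20, 0)
(20, 13)
(20, -5)
(20, 11)

Answer: (0, 0)
(20, 0)
(20, 13)
(20, -5)
(20, 11)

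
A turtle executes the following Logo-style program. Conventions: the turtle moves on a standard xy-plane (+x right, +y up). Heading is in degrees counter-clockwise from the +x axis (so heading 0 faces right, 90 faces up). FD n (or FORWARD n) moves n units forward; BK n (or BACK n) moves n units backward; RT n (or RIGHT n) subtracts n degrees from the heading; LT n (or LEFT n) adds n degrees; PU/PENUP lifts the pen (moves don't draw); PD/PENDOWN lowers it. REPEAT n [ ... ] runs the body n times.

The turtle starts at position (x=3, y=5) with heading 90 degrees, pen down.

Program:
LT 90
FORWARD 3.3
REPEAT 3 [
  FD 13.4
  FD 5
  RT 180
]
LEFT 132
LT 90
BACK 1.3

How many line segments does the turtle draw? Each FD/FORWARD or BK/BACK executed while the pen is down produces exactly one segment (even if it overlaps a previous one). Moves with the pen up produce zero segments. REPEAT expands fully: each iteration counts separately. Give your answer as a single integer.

Answer: 8

Derivation:
Executing turtle program step by step:
Start: pos=(3,5), heading=90, pen down
LT 90: heading 90 -> 180
FD 3.3: (3,5) -> (-0.3,5) [heading=180, draw]
REPEAT 3 [
  -- iteration 1/3 --
  FD 13.4: (-0.3,5) -> (-13.7,5) [heading=180, draw]
  FD 5: (-13.7,5) -> (-18.7,5) [heading=180, draw]
  RT 180: heading 180 -> 0
  -- iteration 2/3 --
  FD 13.4: (-18.7,5) -> (-5.3,5) [heading=0, draw]
  FD 5: (-5.3,5) -> (-0.3,5) [heading=0, draw]
  RT 180: heading 0 -> 180
  -- iteration 3/3 --
  FD 13.4: (-0.3,5) -> (-13.7,5) [heading=180, draw]
  FD 5: (-13.7,5) -> (-18.7,5) [heading=180, draw]
  RT 180: heading 180 -> 0
]
LT 132: heading 0 -> 132
LT 90: heading 132 -> 222
BK 1.3: (-18.7,5) -> (-17.734,5.87) [heading=222, draw]
Final: pos=(-17.734,5.87), heading=222, 8 segment(s) drawn
Segments drawn: 8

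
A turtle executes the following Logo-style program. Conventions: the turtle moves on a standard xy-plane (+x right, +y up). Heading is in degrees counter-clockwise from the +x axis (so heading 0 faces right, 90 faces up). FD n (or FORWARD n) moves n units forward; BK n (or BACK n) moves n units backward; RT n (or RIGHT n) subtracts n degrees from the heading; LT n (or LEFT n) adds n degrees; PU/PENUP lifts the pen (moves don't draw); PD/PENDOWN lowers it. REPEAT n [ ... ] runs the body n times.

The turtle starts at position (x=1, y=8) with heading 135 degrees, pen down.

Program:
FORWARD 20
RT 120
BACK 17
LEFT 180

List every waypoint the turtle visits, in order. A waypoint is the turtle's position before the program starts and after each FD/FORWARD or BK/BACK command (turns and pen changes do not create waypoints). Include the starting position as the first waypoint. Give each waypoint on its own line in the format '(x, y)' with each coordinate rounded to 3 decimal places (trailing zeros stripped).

Answer: (1, 8)
(-13.142, 22.142)
(-29.563, 17.742)

Derivation:
Executing turtle program step by step:
Start: pos=(1,8), heading=135, pen down
FD 20: (1,8) -> (-13.142,22.142) [heading=135, draw]
RT 120: heading 135 -> 15
BK 17: (-13.142,22.142) -> (-29.563,17.742) [heading=15, draw]
LT 180: heading 15 -> 195
Final: pos=(-29.563,17.742), heading=195, 2 segment(s) drawn
Waypoints (3 total):
(1, 8)
(-13.142, 22.142)
(-29.563, 17.742)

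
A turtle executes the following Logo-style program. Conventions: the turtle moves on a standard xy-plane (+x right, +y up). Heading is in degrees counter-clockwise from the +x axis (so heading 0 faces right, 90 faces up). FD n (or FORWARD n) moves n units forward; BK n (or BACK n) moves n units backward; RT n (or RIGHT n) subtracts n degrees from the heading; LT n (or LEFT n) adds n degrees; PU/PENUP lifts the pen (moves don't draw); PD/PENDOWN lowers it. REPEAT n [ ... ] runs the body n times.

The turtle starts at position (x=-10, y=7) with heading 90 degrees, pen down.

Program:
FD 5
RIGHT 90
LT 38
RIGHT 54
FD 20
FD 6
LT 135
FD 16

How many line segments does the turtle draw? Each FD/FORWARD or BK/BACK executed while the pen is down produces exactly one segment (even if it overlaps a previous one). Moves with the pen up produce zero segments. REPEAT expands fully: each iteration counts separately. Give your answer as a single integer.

Executing turtle program step by step:
Start: pos=(-10,7), heading=90, pen down
FD 5: (-10,7) -> (-10,12) [heading=90, draw]
RT 90: heading 90 -> 0
LT 38: heading 0 -> 38
RT 54: heading 38 -> 344
FD 20: (-10,12) -> (9.225,6.487) [heading=344, draw]
FD 6: (9.225,6.487) -> (14.993,4.833) [heading=344, draw]
LT 135: heading 344 -> 119
FD 16: (14.993,4.833) -> (7.236,18.827) [heading=119, draw]
Final: pos=(7.236,18.827), heading=119, 4 segment(s) drawn
Segments drawn: 4

Answer: 4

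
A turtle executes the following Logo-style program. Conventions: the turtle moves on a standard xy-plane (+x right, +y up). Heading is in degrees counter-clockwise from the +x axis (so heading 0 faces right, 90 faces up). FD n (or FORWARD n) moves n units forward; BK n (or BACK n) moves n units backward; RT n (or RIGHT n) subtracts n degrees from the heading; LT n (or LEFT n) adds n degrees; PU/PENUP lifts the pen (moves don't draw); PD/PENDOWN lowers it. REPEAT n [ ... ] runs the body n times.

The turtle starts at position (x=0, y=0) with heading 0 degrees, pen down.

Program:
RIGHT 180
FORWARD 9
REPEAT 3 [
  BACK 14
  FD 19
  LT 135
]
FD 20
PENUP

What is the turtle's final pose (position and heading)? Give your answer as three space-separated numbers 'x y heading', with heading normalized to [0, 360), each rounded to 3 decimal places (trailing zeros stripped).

Answer: -24.607 -12.678 225

Derivation:
Executing turtle program step by step:
Start: pos=(0,0), heading=0, pen down
RT 180: heading 0 -> 180
FD 9: (0,0) -> (-9,0) [heading=180, draw]
REPEAT 3 [
  -- iteration 1/3 --
  BK 14: (-9,0) -> (5,0) [heading=180, draw]
  FD 19: (5,0) -> (-14,0) [heading=180, draw]
  LT 135: heading 180 -> 315
  -- iteration 2/3 --
  BK 14: (-14,0) -> (-23.899,9.899) [heading=315, draw]
  FD 19: (-23.899,9.899) -> (-10.464,-3.536) [heading=315, draw]
  LT 135: heading 315 -> 90
  -- iteration 3/3 --
  BK 14: (-10.464,-3.536) -> (-10.464,-17.536) [heading=90, draw]
  FD 19: (-10.464,-17.536) -> (-10.464,1.464) [heading=90, draw]
  LT 135: heading 90 -> 225
]
FD 20: (-10.464,1.464) -> (-24.607,-12.678) [heading=225, draw]
PU: pen up
Final: pos=(-24.607,-12.678), heading=225, 8 segment(s) drawn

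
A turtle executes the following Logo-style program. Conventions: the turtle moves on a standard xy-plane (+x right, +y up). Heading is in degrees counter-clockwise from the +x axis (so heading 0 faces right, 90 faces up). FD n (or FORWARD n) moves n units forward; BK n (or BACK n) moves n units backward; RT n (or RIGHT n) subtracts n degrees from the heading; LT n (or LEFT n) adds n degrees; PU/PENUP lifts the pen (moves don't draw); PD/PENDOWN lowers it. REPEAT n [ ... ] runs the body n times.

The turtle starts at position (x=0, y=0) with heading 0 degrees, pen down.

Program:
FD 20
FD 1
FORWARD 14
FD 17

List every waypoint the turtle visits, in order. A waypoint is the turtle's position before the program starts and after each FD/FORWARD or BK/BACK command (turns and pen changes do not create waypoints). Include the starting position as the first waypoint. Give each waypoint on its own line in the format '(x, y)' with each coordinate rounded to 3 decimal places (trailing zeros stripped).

Answer: (0, 0)
(20, 0)
(21, 0)
(35, 0)
(52, 0)

Derivation:
Executing turtle program step by step:
Start: pos=(0,0), heading=0, pen down
FD 20: (0,0) -> (20,0) [heading=0, draw]
FD 1: (20,0) -> (21,0) [heading=0, draw]
FD 14: (21,0) -> (35,0) [heading=0, draw]
FD 17: (35,0) -> (52,0) [heading=0, draw]
Final: pos=(52,0), heading=0, 4 segment(s) drawn
Waypoints (5 total):
(0, 0)
(20, 0)
(21, 0)
(35, 0)
(52, 0)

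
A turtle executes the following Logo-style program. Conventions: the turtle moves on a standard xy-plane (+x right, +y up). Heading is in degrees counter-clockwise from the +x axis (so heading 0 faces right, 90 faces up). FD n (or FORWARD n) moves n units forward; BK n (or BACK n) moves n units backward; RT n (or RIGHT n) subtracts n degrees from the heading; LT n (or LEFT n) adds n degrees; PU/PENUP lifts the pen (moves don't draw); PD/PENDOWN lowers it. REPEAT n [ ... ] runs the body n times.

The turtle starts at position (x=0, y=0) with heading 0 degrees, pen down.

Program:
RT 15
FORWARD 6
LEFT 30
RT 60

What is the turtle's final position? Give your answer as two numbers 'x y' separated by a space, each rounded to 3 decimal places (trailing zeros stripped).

Executing turtle program step by step:
Start: pos=(0,0), heading=0, pen down
RT 15: heading 0 -> 345
FD 6: (0,0) -> (5.796,-1.553) [heading=345, draw]
LT 30: heading 345 -> 15
RT 60: heading 15 -> 315
Final: pos=(5.796,-1.553), heading=315, 1 segment(s) drawn

Answer: 5.796 -1.553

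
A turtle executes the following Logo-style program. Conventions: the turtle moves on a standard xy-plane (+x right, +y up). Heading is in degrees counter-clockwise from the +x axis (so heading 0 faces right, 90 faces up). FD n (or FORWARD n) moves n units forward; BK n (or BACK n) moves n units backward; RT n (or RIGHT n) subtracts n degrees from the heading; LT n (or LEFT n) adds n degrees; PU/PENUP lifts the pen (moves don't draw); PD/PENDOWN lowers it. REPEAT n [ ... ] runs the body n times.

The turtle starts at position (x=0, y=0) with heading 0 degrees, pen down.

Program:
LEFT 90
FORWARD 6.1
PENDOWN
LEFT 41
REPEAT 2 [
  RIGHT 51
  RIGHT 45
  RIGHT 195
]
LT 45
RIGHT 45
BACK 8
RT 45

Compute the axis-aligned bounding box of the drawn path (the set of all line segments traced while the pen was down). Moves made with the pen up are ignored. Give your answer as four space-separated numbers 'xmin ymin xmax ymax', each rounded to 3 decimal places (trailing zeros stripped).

Executing turtle program step by step:
Start: pos=(0,0), heading=0, pen down
LT 90: heading 0 -> 90
FD 6.1: (0,0) -> (0,6.1) [heading=90, draw]
PD: pen down
LT 41: heading 90 -> 131
REPEAT 2 [
  -- iteration 1/2 --
  RT 51: heading 131 -> 80
  RT 45: heading 80 -> 35
  RT 195: heading 35 -> 200
  -- iteration 2/2 --
  RT 51: heading 200 -> 149
  RT 45: heading 149 -> 104
  RT 195: heading 104 -> 269
]
LT 45: heading 269 -> 314
RT 45: heading 314 -> 269
BK 8: (0,6.1) -> (0.14,14.099) [heading=269, draw]
RT 45: heading 269 -> 224
Final: pos=(0.14,14.099), heading=224, 2 segment(s) drawn

Segment endpoints: x in {0, 0, 0.14}, y in {0, 6.1, 14.099}
xmin=0, ymin=0, xmax=0.14, ymax=14.099

Answer: 0 0 0.14 14.099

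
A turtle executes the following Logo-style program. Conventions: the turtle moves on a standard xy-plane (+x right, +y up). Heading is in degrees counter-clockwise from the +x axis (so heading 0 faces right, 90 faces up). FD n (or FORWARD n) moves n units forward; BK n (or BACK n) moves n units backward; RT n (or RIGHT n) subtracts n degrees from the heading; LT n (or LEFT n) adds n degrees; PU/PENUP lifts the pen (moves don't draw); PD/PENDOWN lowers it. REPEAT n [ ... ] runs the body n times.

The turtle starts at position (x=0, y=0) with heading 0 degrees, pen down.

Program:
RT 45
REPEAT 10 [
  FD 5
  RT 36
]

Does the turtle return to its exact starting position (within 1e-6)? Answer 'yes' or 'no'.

Executing turtle program step by step:
Start: pos=(0,0), heading=0, pen down
RT 45: heading 0 -> 315
REPEAT 10 [
  -- iteration 1/10 --
  FD 5: (0,0) -> (3.536,-3.536) [heading=315, draw]
  RT 36: heading 315 -> 279
  -- iteration 2/10 --
  FD 5: (3.536,-3.536) -> (4.318,-8.474) [heading=279, draw]
  RT 36: heading 279 -> 243
  -- iteration 3/10 --
  FD 5: (4.318,-8.474) -> (2.048,-12.929) [heading=243, draw]
  RT 36: heading 243 -> 207
  -- iteration 4/10 --
  FD 5: (2.048,-12.929) -> (-2.407,-15.199) [heading=207, draw]
  RT 36: heading 207 -> 171
  -- iteration 5/10 --
  FD 5: (-2.407,-15.199) -> (-7.346,-14.417) [heading=171, draw]
  RT 36: heading 171 -> 135
  -- iteration 6/10 --
  FD 5: (-7.346,-14.417) -> (-10.881,-10.881) [heading=135, draw]
  RT 36: heading 135 -> 99
  -- iteration 7/10 --
  FD 5: (-10.881,-10.881) -> (-11.663,-5.943) [heading=99, draw]
  RT 36: heading 99 -> 63
  -- iteration 8/10 --
  FD 5: (-11.663,-5.943) -> (-9.393,-1.488) [heading=63, draw]
  RT 36: heading 63 -> 27
  -- iteration 9/10 --
  FD 5: (-9.393,-1.488) -> (-4.938,0.782) [heading=27, draw]
  RT 36: heading 27 -> 351
  -- iteration 10/10 --
  FD 5: (-4.938,0.782) -> (0,0) [heading=351, draw]
  RT 36: heading 351 -> 315
]
Final: pos=(0,0), heading=315, 10 segment(s) drawn

Start position: (0, 0)
Final position: (0, 0)
Distance = 0; < 1e-6 -> CLOSED

Answer: yes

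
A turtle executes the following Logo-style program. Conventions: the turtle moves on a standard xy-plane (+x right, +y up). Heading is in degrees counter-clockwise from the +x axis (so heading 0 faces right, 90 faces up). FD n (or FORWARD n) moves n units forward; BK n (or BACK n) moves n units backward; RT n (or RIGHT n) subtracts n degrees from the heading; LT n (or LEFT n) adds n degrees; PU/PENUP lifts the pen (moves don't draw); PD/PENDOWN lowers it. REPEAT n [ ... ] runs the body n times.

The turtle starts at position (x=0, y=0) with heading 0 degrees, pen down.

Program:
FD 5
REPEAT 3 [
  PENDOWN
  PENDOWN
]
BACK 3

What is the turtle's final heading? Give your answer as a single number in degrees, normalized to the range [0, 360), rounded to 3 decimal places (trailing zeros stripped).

Answer: 0

Derivation:
Executing turtle program step by step:
Start: pos=(0,0), heading=0, pen down
FD 5: (0,0) -> (5,0) [heading=0, draw]
REPEAT 3 [
  -- iteration 1/3 --
  PD: pen down
  PD: pen down
  -- iteration 2/3 --
  PD: pen down
  PD: pen down
  -- iteration 3/3 --
  PD: pen down
  PD: pen down
]
BK 3: (5,0) -> (2,0) [heading=0, draw]
Final: pos=(2,0), heading=0, 2 segment(s) drawn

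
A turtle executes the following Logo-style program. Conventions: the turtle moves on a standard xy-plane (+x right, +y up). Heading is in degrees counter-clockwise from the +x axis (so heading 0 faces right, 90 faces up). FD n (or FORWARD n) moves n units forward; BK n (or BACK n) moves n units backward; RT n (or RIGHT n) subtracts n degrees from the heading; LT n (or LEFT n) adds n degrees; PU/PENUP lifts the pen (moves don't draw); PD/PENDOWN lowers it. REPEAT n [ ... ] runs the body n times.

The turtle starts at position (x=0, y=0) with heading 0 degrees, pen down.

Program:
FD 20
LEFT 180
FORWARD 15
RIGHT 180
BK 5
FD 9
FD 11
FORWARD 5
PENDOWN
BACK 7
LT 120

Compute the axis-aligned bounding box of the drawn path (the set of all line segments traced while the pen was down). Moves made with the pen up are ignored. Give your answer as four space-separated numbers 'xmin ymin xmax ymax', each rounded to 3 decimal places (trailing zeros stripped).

Answer: 0 0 25 0

Derivation:
Executing turtle program step by step:
Start: pos=(0,0), heading=0, pen down
FD 20: (0,0) -> (20,0) [heading=0, draw]
LT 180: heading 0 -> 180
FD 15: (20,0) -> (5,0) [heading=180, draw]
RT 180: heading 180 -> 0
BK 5: (5,0) -> (0,0) [heading=0, draw]
FD 9: (0,0) -> (9,0) [heading=0, draw]
FD 11: (9,0) -> (20,0) [heading=0, draw]
FD 5: (20,0) -> (25,0) [heading=0, draw]
PD: pen down
BK 7: (25,0) -> (18,0) [heading=0, draw]
LT 120: heading 0 -> 120
Final: pos=(18,0), heading=120, 7 segment(s) drawn

Segment endpoints: x in {0, 5, 9, 18, 20, 25}, y in {0, 0}
xmin=0, ymin=0, xmax=25, ymax=0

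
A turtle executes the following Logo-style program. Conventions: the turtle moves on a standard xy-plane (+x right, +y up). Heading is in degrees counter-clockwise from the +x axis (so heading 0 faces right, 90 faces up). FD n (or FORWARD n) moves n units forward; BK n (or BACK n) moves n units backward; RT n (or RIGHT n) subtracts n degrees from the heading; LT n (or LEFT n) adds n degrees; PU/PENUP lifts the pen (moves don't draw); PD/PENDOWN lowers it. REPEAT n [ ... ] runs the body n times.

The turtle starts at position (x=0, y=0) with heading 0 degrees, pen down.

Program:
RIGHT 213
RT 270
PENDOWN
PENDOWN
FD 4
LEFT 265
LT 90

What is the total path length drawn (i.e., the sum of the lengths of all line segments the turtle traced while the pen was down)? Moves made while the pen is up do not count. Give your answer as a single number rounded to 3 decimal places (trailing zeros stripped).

Executing turtle program step by step:
Start: pos=(0,0), heading=0, pen down
RT 213: heading 0 -> 147
RT 270: heading 147 -> 237
PD: pen down
PD: pen down
FD 4: (0,0) -> (-2.179,-3.355) [heading=237, draw]
LT 265: heading 237 -> 142
LT 90: heading 142 -> 232
Final: pos=(-2.179,-3.355), heading=232, 1 segment(s) drawn

Segment lengths:
  seg 1: (0,0) -> (-2.179,-3.355), length = 4
Total = 4

Answer: 4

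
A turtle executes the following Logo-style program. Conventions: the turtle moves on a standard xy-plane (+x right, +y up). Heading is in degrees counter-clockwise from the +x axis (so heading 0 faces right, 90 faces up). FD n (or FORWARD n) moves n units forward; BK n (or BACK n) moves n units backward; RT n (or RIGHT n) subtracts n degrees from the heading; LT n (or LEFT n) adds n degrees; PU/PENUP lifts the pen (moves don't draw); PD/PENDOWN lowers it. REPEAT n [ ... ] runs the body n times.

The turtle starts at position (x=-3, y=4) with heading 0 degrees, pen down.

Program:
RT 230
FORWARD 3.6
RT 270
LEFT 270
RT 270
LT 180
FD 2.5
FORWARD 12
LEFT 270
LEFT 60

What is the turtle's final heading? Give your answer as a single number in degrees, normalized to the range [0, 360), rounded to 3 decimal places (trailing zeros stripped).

Answer: 10

Derivation:
Executing turtle program step by step:
Start: pos=(-3,4), heading=0, pen down
RT 230: heading 0 -> 130
FD 3.6: (-3,4) -> (-5.314,6.758) [heading=130, draw]
RT 270: heading 130 -> 220
LT 270: heading 220 -> 130
RT 270: heading 130 -> 220
LT 180: heading 220 -> 40
FD 2.5: (-5.314,6.758) -> (-3.399,8.365) [heading=40, draw]
FD 12: (-3.399,8.365) -> (5.794,16.078) [heading=40, draw]
LT 270: heading 40 -> 310
LT 60: heading 310 -> 10
Final: pos=(5.794,16.078), heading=10, 3 segment(s) drawn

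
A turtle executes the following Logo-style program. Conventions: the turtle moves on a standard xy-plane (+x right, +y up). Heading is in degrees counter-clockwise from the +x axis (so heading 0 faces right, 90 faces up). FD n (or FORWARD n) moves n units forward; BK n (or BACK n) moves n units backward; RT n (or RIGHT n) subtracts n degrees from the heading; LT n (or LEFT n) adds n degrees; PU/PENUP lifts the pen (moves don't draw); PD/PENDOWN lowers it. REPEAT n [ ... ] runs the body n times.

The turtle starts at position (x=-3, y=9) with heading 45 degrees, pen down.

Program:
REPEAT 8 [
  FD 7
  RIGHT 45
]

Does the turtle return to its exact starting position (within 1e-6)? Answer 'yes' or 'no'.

Executing turtle program step by step:
Start: pos=(-3,9), heading=45, pen down
REPEAT 8 [
  -- iteration 1/8 --
  FD 7: (-3,9) -> (1.95,13.95) [heading=45, draw]
  RT 45: heading 45 -> 0
  -- iteration 2/8 --
  FD 7: (1.95,13.95) -> (8.95,13.95) [heading=0, draw]
  RT 45: heading 0 -> 315
  -- iteration 3/8 --
  FD 7: (8.95,13.95) -> (13.899,9) [heading=315, draw]
  RT 45: heading 315 -> 270
  -- iteration 4/8 --
  FD 7: (13.899,9) -> (13.899,2) [heading=270, draw]
  RT 45: heading 270 -> 225
  -- iteration 5/8 --
  FD 7: (13.899,2) -> (8.95,-2.95) [heading=225, draw]
  RT 45: heading 225 -> 180
  -- iteration 6/8 --
  FD 7: (8.95,-2.95) -> (1.95,-2.95) [heading=180, draw]
  RT 45: heading 180 -> 135
  -- iteration 7/8 --
  FD 7: (1.95,-2.95) -> (-3,2) [heading=135, draw]
  RT 45: heading 135 -> 90
  -- iteration 8/8 --
  FD 7: (-3,2) -> (-3,9) [heading=90, draw]
  RT 45: heading 90 -> 45
]
Final: pos=(-3,9), heading=45, 8 segment(s) drawn

Start position: (-3, 9)
Final position: (-3, 9)
Distance = 0; < 1e-6 -> CLOSED

Answer: yes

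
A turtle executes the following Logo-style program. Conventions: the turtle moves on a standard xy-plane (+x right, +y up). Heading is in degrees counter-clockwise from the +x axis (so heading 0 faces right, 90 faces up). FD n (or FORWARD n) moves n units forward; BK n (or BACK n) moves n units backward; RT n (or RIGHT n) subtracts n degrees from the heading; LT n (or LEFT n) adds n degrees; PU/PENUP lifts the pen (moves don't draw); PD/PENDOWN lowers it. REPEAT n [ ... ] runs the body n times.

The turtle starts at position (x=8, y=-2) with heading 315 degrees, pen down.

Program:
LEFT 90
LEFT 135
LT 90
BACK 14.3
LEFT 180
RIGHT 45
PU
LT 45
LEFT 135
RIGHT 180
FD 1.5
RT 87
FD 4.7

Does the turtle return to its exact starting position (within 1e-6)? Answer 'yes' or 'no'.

Executing turtle program step by step:
Start: pos=(8,-2), heading=315, pen down
LT 90: heading 315 -> 45
LT 135: heading 45 -> 180
LT 90: heading 180 -> 270
BK 14.3: (8,-2) -> (8,12.3) [heading=270, draw]
LT 180: heading 270 -> 90
RT 45: heading 90 -> 45
PU: pen up
LT 45: heading 45 -> 90
LT 135: heading 90 -> 225
RT 180: heading 225 -> 45
FD 1.5: (8,12.3) -> (9.061,13.361) [heading=45, move]
RT 87: heading 45 -> 318
FD 4.7: (9.061,13.361) -> (12.553,10.216) [heading=318, move]
Final: pos=(12.553,10.216), heading=318, 1 segment(s) drawn

Start position: (8, -2)
Final position: (12.553, 10.216)
Distance = 13.037; >= 1e-6 -> NOT closed

Answer: no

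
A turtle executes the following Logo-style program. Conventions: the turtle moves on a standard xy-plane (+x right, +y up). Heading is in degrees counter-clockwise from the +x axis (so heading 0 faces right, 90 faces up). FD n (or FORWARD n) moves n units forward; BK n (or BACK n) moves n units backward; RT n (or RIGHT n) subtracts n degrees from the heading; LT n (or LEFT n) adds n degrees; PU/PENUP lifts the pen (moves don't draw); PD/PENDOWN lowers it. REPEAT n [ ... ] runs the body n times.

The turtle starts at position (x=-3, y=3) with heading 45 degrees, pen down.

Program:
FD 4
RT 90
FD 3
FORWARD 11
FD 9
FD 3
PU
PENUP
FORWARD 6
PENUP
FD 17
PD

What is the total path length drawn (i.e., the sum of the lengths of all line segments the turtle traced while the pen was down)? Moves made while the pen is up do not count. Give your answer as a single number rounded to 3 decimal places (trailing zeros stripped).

Executing turtle program step by step:
Start: pos=(-3,3), heading=45, pen down
FD 4: (-3,3) -> (-0.172,5.828) [heading=45, draw]
RT 90: heading 45 -> 315
FD 3: (-0.172,5.828) -> (1.95,3.707) [heading=315, draw]
FD 11: (1.95,3.707) -> (9.728,-4.071) [heading=315, draw]
FD 9: (9.728,-4.071) -> (16.092,-10.435) [heading=315, draw]
FD 3: (16.092,-10.435) -> (18.213,-12.556) [heading=315, draw]
PU: pen up
PU: pen up
FD 6: (18.213,-12.556) -> (22.456,-16.799) [heading=315, move]
PU: pen up
FD 17: (22.456,-16.799) -> (34.477,-28.82) [heading=315, move]
PD: pen down
Final: pos=(34.477,-28.82), heading=315, 5 segment(s) drawn

Segment lengths:
  seg 1: (-3,3) -> (-0.172,5.828), length = 4
  seg 2: (-0.172,5.828) -> (1.95,3.707), length = 3
  seg 3: (1.95,3.707) -> (9.728,-4.071), length = 11
  seg 4: (9.728,-4.071) -> (16.092,-10.435), length = 9
  seg 5: (16.092,-10.435) -> (18.213,-12.556), length = 3
Total = 30

Answer: 30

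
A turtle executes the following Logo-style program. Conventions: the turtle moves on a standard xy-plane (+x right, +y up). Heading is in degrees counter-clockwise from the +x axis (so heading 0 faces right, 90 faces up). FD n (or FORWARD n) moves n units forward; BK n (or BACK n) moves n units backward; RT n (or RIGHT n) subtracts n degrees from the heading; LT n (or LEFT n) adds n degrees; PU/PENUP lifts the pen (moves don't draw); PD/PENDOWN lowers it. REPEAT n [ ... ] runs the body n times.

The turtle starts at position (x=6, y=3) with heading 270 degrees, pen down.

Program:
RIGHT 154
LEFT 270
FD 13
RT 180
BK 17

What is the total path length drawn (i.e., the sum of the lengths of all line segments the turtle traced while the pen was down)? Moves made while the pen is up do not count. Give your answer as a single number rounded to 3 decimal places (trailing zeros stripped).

Executing turtle program step by step:
Start: pos=(6,3), heading=270, pen down
RT 154: heading 270 -> 116
LT 270: heading 116 -> 26
FD 13: (6,3) -> (17.684,8.699) [heading=26, draw]
RT 180: heading 26 -> 206
BK 17: (17.684,8.699) -> (32.964,16.151) [heading=206, draw]
Final: pos=(32.964,16.151), heading=206, 2 segment(s) drawn

Segment lengths:
  seg 1: (6,3) -> (17.684,8.699), length = 13
  seg 2: (17.684,8.699) -> (32.964,16.151), length = 17
Total = 30

Answer: 30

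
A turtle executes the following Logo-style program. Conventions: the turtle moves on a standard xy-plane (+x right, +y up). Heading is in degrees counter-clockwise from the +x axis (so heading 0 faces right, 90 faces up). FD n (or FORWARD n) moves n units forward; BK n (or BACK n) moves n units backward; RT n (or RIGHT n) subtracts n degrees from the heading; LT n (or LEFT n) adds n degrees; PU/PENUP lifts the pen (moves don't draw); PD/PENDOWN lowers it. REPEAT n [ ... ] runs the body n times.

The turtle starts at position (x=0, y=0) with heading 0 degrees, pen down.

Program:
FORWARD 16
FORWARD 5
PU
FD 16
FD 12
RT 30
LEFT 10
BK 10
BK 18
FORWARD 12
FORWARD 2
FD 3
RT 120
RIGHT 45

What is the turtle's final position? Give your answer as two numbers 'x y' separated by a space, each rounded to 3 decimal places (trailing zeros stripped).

Executing turtle program step by step:
Start: pos=(0,0), heading=0, pen down
FD 16: (0,0) -> (16,0) [heading=0, draw]
FD 5: (16,0) -> (21,0) [heading=0, draw]
PU: pen up
FD 16: (21,0) -> (37,0) [heading=0, move]
FD 12: (37,0) -> (49,0) [heading=0, move]
RT 30: heading 0 -> 330
LT 10: heading 330 -> 340
BK 10: (49,0) -> (39.603,3.42) [heading=340, move]
BK 18: (39.603,3.42) -> (22.689,9.577) [heading=340, move]
FD 12: (22.689,9.577) -> (33.965,5.472) [heading=340, move]
FD 2: (33.965,5.472) -> (35.844,4.788) [heading=340, move]
FD 3: (35.844,4.788) -> (38.663,3.762) [heading=340, move]
RT 120: heading 340 -> 220
RT 45: heading 220 -> 175
Final: pos=(38.663,3.762), heading=175, 2 segment(s) drawn

Answer: 38.663 3.762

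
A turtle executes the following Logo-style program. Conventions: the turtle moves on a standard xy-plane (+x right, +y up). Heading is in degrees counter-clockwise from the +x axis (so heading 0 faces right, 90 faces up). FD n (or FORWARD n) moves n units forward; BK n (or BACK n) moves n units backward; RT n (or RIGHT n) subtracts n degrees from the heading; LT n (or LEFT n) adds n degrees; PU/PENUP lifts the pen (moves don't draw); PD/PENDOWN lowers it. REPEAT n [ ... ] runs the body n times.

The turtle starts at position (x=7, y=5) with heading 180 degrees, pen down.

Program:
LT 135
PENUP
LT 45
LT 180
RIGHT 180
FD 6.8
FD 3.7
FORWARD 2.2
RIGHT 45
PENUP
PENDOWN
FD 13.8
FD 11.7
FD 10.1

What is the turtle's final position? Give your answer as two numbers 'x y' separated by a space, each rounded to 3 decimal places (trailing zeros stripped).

Answer: 44.873 -20.173

Derivation:
Executing turtle program step by step:
Start: pos=(7,5), heading=180, pen down
LT 135: heading 180 -> 315
PU: pen up
LT 45: heading 315 -> 0
LT 180: heading 0 -> 180
RT 180: heading 180 -> 0
FD 6.8: (7,5) -> (13.8,5) [heading=0, move]
FD 3.7: (13.8,5) -> (17.5,5) [heading=0, move]
FD 2.2: (17.5,5) -> (19.7,5) [heading=0, move]
RT 45: heading 0 -> 315
PU: pen up
PD: pen down
FD 13.8: (19.7,5) -> (29.458,-4.758) [heading=315, draw]
FD 11.7: (29.458,-4.758) -> (37.731,-13.031) [heading=315, draw]
FD 10.1: (37.731,-13.031) -> (44.873,-20.173) [heading=315, draw]
Final: pos=(44.873,-20.173), heading=315, 3 segment(s) drawn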